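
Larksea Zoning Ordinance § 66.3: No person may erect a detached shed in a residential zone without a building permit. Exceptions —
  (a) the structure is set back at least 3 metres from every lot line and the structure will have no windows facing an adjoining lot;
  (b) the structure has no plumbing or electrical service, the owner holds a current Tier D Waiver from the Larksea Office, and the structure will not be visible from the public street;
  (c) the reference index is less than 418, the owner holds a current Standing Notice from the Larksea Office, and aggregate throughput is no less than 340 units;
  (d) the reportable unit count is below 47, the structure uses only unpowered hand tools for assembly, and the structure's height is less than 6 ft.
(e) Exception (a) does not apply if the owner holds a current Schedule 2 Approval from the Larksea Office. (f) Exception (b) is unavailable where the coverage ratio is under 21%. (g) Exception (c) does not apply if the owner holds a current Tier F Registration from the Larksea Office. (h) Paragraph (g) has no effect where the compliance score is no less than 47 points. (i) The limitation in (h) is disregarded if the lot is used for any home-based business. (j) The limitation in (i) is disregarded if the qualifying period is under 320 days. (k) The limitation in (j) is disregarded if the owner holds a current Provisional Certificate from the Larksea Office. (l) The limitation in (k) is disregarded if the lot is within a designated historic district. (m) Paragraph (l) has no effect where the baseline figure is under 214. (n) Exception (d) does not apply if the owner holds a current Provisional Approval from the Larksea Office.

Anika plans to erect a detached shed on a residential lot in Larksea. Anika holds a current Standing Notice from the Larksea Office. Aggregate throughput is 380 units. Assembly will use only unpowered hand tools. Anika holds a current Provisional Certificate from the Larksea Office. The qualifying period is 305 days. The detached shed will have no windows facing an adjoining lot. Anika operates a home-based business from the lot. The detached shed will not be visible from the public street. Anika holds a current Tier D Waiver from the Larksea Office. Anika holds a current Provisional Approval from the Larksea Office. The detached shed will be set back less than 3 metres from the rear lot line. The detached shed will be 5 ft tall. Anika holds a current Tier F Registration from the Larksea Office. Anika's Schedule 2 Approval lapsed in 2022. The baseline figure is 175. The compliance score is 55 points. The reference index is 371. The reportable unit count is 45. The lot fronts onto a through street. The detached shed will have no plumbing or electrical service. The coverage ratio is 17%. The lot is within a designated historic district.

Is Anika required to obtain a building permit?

Exception (a) requires that the structure is set back at least 3 metres from every lot line; but the rear setback is under 3 m, so (a) is unavailable.
Exception (b)'s conditions are all satisfied: there is no plumbing or electrical service; a current Tier D Waiver is held; the structure will not be visible from the street. However, paragraph (f) must be considered: (f) operates against (b): the coverage ratio is 17%, under the 21% limit. Exception (b) does not apply.
Exception (c): the reference index is 371, less than the 418 limit; a current Standing Notice is held; aggregate throughput is 380 units, meeting the 340 units threshold — every condition holds. But: (g) operates against (c): a current Tier F Registration is held. (h) would limit (g) — the compliance score is 55 points, meeting the 47 points threshold — but (i) sets (h) aside: (i) applies — a home-based business operates on the lot. (j) is engaged (the qualifying period is 305 days, under the 320 days limit), but is set aside by (k): (k) operates against (j): a current Provisional Certificate is held. (l) operates (the lot is in a historic district), but is overridden by (m): (m) operates against (l): the baseline figure is 175, under the 214 limit. Exception (c) does not apply.
Exception (d): the reportable unit count is 45, below the 47 limit; assembly uses only hand tools; the structure's height is 5 ft, less than the 6 ft limit — every condition holds. Turning to paragraph (n): (n) operates against (d): a current Provisional Approval is held. So (d) is unavailable.
None of the exceptions is available; § 66.3 applies in full.

Yes — Anika must obtain a building permit.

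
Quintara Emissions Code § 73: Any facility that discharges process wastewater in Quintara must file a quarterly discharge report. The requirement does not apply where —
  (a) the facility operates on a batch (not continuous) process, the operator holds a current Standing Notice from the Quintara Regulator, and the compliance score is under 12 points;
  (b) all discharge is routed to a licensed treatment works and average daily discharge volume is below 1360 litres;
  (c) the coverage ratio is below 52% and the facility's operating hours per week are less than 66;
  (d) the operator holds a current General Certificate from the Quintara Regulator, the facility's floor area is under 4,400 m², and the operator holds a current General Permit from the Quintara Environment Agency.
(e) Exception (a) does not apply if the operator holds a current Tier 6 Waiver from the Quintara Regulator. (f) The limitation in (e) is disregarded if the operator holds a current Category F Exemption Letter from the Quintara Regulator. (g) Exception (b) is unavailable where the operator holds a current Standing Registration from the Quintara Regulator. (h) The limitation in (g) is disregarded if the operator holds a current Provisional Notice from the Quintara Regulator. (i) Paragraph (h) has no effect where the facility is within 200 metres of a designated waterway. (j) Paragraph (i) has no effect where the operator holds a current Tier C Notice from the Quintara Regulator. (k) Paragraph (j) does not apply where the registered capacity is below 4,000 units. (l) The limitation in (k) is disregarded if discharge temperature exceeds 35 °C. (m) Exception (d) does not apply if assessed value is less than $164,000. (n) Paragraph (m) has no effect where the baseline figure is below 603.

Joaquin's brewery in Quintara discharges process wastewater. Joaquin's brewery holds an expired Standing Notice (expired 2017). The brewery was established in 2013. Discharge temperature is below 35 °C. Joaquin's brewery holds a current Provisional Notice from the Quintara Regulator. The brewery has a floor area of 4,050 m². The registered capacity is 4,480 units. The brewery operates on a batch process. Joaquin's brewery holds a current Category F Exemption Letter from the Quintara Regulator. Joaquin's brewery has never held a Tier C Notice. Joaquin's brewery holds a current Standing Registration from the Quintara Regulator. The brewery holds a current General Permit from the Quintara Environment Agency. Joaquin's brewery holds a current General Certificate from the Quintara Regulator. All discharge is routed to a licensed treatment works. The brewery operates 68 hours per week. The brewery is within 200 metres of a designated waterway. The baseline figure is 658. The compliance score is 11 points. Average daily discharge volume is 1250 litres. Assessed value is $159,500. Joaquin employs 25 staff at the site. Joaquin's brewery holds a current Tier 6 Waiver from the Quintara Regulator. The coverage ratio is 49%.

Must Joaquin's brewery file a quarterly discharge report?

Yes — Joaquin's brewery must file a quarterly discharge report.

Exception (a) does not apply: the Standing Notice is not current.
Exception (b): discharge is routed to a licensed treatment works; average daily discharge volume is 1250 litres, below the 1360 litres limit — every condition holds. However, paragraphs (g)–(l) must be considered: (g) is engaged — a current Standing Registration is held. (h) operates (a current Provisional Notice is held), but is itself disapplied by (i): (i) operates against (h): the brewery is within 200 m of a designated waterway. (j), which would lift (i), is not triggered — no current Tier C Notice is held. So (b) is unavailable.
Exception (c) does not apply: the facility's operating hours per week are 68, not less than 66.
Exception (d)'s conditions are all satisfied: a current General Certificate is held; the facility's floor area is 4,050 m², under the 4,400 m² limit; a current General Permit is held. Turning to paragraphs (m)–(n): (m) is engaged — assessed value is $159,500, less than the $164,000 limit. (n) is not triggered (the baseline figure is 658, not below 603), so (m) stands. Exception (d) does not apply.
No exception is made out. Joaquin's brewery falls within the general rule.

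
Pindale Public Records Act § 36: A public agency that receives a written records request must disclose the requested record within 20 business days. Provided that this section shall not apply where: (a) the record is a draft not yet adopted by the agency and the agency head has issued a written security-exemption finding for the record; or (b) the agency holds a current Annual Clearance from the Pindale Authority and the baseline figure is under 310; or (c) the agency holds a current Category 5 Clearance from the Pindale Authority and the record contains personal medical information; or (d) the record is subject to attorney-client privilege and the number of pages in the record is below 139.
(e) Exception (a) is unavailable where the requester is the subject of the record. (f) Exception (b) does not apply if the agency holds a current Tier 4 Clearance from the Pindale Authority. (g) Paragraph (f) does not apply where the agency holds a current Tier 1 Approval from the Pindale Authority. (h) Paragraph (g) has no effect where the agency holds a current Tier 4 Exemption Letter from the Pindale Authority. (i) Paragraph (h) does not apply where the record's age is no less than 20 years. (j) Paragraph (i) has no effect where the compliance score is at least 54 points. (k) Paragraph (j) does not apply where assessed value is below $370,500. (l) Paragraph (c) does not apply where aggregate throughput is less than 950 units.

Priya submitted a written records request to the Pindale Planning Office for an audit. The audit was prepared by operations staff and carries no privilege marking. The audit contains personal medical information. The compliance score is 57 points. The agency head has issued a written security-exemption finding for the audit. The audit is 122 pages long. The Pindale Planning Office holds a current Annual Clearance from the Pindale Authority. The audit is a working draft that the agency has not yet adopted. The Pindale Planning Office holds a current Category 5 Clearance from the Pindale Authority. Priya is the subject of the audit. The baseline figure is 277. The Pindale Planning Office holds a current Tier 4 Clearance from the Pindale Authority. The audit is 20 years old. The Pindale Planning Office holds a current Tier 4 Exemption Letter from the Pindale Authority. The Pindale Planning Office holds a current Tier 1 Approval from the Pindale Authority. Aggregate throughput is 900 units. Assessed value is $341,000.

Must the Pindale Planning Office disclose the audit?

No — exception (b) applies; the Pindale Planning Office is not required to disclose the audit.

Exception (a) is satisfied on its face — the audit is an unadopted draft; a written security-exemption finding has been issued. However, paragraph (e) must be considered: (e) operates against (a): Priya is the subject of the audit. (a) is therefore removed.
Exception (b)'s conditions are all satisfied: a current Annual Clearance is held; the baseline figure is 277, under the 310 limit. Applying paragraphs (f)–(k): (f) is triggered (a current Tier 4 Clearance is held), but yields to (g): (g) operates against (f): a current Tier 1 Approval is held. (h) applies (a current Tier 4 Exemption Letter is held), but is overridden by (i): (i) operates against (h): the record's age is 20 years, meeting the 20 years threshold. (j) would limit (i) — the compliance score is 57 points, meeting the 54 points threshold — but (k) sets (j) aside: (k) is triggered — assessed value is $341,000, below the $370,500 limit. Exception (b) stands.
All of (c)'s requirements are met (a current Category 5 Clearance is held; the audit contains personal medical information). Turning to paragraph (l): (l) operates against (c): aggregate throughput is 900 units, less than the 950 units limit. So (c) is unavailable.
Exception (d) fails — the audit carries no privilege marking.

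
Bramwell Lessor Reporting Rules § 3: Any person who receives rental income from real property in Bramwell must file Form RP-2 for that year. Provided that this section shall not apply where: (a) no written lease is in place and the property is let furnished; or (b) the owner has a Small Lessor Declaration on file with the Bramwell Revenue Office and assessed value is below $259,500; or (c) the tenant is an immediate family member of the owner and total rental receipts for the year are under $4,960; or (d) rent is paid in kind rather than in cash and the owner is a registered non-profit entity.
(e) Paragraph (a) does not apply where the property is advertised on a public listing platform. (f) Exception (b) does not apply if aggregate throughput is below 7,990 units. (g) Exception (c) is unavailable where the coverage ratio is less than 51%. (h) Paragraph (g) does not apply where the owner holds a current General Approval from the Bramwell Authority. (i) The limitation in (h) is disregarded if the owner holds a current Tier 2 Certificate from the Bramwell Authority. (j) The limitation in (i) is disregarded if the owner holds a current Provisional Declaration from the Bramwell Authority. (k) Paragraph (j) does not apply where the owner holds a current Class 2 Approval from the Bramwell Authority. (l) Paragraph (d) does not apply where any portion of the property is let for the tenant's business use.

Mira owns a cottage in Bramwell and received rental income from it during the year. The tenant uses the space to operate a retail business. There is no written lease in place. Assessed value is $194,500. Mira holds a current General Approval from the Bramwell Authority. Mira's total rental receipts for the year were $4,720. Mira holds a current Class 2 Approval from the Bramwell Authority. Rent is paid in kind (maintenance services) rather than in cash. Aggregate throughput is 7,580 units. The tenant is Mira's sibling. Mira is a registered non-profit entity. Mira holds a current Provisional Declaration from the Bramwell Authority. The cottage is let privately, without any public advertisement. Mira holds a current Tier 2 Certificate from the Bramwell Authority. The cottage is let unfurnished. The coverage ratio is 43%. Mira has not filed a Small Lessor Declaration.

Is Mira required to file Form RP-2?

Yes — Mira must file Form RP-2.

Exception (a) requires that the property is let furnished; but the property is let unfurnished, so (a) is unavailable.
Exception (b) requires that the owner has a Small Lessor Declaration on file with the Bramwell Revenue Office; but no Small Lessor Declaration is on file, so (b) is unavailable.
Exception (c): the tenant is an immediate family member; total rental receipts for the year are $4,720, under the $4,960 limit — every condition holds. But: (g) applies — the coverage ratio is 43%, less than the 51% limit. (h) operates (a current General Approval is held), but is overridden by (i): (i) operates against (h): a current Tier 2 Certificate is held. (j) is engaged (a current Provisional Declaration is held), but is displaced by (k): (k) operates — a current Class 2 Approval is held. (c) is therefore removed.
Exception (d) is satisfied on its face — rent is paid in kind; Mira is a registered non-profit. But applying paragraph (l): (l) is triggered — the space is let for business use. Exception (d) does not apply.
No exception applies. The general rule governs.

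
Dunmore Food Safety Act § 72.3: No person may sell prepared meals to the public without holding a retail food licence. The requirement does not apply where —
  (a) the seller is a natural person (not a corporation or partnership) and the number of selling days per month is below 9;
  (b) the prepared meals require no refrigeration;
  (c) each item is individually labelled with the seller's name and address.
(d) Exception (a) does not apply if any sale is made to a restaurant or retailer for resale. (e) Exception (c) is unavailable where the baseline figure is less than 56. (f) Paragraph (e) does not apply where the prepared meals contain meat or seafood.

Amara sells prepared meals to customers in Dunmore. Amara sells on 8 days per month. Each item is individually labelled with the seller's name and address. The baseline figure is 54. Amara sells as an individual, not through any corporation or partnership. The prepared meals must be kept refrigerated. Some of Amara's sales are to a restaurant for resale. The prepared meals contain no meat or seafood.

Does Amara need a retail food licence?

Yes — Amara must hold a retail food licence.

Exception (a) is satisfied on its face — the seller is a natural person; the number of selling days per month is 8, below the 9 limit. But applying paragraph (d): (d) is triggered — some sales are to a restaurant for resale. So (a) is unavailable.
Exception (b) requires that the prepared meals require no refrigeration; but the prepared meals require refrigeration, so (b) is unavailable.
Exception (c)'s conditions are all satisfied: items are individually labelled. Turning to paragraphs (e)–(f): (e) applies — the baseline figure is 54, less than the 56 limit. (f), which would lift (e), is inapplicable — the prepared meals contain no meat or seafood. So (c) is unavailable.
No exception is made out. Amara falls within the general rule.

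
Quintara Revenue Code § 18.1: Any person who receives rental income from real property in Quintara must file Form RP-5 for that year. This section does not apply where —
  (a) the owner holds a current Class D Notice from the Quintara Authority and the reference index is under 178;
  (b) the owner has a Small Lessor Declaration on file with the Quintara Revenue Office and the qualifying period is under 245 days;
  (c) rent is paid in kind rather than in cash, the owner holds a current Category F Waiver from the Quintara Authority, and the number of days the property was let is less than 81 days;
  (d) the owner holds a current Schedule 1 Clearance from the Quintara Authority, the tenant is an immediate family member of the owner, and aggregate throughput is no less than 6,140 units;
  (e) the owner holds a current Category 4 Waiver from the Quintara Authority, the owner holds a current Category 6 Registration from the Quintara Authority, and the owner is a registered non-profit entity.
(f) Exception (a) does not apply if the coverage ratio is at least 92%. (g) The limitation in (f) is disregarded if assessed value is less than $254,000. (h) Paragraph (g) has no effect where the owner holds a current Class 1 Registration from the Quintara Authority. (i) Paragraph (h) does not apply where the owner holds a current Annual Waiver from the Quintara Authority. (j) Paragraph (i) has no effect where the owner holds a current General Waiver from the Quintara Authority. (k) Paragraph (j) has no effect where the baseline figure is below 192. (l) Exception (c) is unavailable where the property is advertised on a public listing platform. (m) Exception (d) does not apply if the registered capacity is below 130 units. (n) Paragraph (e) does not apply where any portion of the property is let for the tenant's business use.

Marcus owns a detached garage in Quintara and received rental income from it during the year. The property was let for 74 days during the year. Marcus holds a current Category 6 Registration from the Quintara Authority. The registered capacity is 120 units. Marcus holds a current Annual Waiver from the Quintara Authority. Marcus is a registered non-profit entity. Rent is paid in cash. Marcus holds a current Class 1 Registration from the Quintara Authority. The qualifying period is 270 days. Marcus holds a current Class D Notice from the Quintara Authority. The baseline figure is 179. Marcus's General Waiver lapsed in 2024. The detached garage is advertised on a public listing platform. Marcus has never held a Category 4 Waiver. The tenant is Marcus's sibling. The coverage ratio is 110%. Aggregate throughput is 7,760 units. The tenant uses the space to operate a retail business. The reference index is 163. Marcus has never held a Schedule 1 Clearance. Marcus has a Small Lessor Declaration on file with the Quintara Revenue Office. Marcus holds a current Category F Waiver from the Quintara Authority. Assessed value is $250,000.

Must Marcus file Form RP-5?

No — exception (a) applies; Marcus is not required to file Form RP-5.

Exception (a): a current Class D Notice is held; the reference index is 163, under the 178 limit — every condition holds. Under paragraphs (f)–(k): (f) applies (the coverage ratio is 110%, meeting the 92% threshold), but is overridden by (g): (g) operates against (f): assessed value is $250,000, less than the $254,000 limit. (h) would limit (g) — a current Class 1 Registration is held — but (i) sets (h) aside: (i) applies — a current Annual Waiver is held. (j) is inapplicable (there is no General Waiver in force), so (i) stands. So (a) applies.
Exception (b) fails — the qualifying period is 270 days, not under 245 days.
Exception (c) requires that rent is paid in kind rather than in cash; but rent is paid in cash, so (c) is unavailable.
Exception (d) does not apply: no current Schedule 1 Clearance is held.
Exception (e) requires that the owner holds a current Category 4 Waiver from the Quintara Authority; but no current Category 4 Waiver is held, so (e) is unavailable.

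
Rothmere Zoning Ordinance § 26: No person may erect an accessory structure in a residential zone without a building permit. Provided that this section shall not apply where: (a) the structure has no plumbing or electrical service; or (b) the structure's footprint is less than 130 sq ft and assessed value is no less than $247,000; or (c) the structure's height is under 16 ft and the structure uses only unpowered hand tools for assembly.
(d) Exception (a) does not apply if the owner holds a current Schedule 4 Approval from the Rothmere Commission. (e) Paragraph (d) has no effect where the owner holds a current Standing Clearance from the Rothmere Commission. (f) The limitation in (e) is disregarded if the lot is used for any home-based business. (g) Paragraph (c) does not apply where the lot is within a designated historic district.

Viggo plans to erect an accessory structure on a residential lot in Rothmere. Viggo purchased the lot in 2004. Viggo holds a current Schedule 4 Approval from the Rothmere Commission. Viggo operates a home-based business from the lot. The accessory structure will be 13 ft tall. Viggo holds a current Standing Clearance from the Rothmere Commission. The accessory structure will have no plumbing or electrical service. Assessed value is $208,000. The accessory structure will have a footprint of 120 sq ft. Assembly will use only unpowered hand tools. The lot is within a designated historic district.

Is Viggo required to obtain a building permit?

Exception (a)'s conditions are all satisfied: there is no plumbing or electrical service. However, paragraphs (d)–(f) must be considered: (d) operates against (a): a current Schedule 4 Approval is held. (e) would limit (d) — a current Standing Clearance is held — but (f) sets (e) aside: (f) is triggered — a home-based business operates on the lot. So (a) is unavailable.
Exception (b) does not apply: assessed value is $208,000, short of $247,000.
Exception (c)'s conditions are all satisfied: the structure's height is 13 ft, under the 16 ft limit; assembly uses only hand tools. But: (g) operates — the lot is in a historic district. Exception (c) does not apply.
No exception applies. The general rule governs.

Yes — Viggo must obtain a building permit.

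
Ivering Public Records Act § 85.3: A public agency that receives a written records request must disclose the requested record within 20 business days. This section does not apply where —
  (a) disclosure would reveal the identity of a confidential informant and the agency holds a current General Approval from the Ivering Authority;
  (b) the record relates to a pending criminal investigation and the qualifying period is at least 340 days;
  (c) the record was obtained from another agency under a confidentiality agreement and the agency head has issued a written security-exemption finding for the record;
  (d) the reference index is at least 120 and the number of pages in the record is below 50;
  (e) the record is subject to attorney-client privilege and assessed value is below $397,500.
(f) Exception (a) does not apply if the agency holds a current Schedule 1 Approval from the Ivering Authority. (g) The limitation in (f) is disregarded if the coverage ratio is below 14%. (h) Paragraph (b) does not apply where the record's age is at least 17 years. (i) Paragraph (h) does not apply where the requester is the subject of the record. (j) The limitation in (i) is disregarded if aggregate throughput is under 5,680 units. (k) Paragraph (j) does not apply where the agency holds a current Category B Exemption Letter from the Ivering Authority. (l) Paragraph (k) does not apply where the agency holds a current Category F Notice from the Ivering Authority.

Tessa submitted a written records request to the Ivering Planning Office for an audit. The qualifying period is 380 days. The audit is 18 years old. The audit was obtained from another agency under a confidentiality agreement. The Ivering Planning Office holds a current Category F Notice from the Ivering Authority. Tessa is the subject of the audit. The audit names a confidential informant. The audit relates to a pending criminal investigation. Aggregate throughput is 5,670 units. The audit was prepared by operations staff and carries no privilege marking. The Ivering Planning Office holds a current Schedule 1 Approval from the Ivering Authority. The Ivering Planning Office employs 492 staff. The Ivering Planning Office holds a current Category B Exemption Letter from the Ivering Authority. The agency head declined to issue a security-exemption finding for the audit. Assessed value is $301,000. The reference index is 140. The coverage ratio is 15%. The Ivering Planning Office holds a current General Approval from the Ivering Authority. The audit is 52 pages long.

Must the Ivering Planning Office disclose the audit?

Exception (a) is satisfied on its face — the audit names a confidential informant; a current General Approval is held. But applying paragraphs (f)–(g): (f) operates against (a): a current Schedule 1 Approval is held. (g) is not engaged (the coverage ratio is 15%, not below 14%), so (f) stands. So (a) is unavailable.
Exception (b) is satisfied on its face — the audit relates to a pending investigation; the qualifying period is 380 days, meeting the 340 days threshold. But: (h) operates against (b): the record's age is 18 years, meeting the 17 years threshold. (i) applies (Tessa is the subject of the audit), but is set aside by (j): (j) is triggered — aggregate throughput is 5,670 units, under the 5,680 units limit. (k) operates (a current Category B Exemption Letter is held), but yields to (l): (l) operates against (k): a current Category F Notice is held. (b) is therefore removed.
Exception (c) does not apply: the agency head declined to issue a security-exemption finding.
Exception (d) does not apply: the number of pages in the record is 52, not below 50.
Exception (e) fails — the audit carries no privilege marking.
None of the exceptions is available; § 85.3 applies in full.

Yes — the Ivering Planning Office must disclose the audit.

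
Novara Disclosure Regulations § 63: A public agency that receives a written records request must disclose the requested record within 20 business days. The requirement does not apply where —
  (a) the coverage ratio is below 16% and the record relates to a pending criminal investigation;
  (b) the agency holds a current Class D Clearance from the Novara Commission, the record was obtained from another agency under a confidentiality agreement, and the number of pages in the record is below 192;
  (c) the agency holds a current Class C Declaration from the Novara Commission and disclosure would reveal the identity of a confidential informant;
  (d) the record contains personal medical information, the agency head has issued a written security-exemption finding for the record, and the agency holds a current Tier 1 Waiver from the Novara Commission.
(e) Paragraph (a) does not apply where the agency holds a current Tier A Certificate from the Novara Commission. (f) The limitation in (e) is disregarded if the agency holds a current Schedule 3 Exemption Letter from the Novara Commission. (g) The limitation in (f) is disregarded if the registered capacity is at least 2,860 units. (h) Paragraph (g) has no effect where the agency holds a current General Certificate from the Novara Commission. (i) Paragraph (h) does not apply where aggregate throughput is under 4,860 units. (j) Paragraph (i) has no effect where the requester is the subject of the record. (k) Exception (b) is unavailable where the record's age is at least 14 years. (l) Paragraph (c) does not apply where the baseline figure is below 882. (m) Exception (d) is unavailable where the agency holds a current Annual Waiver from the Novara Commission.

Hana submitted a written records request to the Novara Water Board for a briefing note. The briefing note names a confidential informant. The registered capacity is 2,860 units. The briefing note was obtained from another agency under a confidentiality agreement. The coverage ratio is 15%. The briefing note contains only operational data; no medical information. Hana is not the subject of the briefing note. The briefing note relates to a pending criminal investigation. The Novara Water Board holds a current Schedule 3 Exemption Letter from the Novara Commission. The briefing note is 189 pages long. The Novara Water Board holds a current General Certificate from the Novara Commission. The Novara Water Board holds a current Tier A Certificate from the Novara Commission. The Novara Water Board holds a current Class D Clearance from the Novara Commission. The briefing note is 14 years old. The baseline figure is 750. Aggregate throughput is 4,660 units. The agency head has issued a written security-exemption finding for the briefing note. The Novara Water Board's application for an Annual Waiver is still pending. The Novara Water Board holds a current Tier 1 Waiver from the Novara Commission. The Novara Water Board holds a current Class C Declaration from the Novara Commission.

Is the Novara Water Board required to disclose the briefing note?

Exception (a) is satisfied on its face — the coverage ratio is 15%, below the 16% limit; the briefing note relates to a pending investigation. But applying paragraphs (e)–(j): (e) operates against (a): a current Tier A Certificate is held. (f) is engaged (a current Schedule 3 Exemption Letter is held), but is set aside by (g): (g) applies — the registered capacity is 2,860 units, meeting the 2,860 units threshold. (h) operates (a current General Certificate is held), but is overridden by (i): (i) operates against (h): aggregate throughput is 4,660 units, under the 4,860 units limit. (j) is not engaged (Hana is not the subject of the briefing note), so (i) stands. So (a) is unavailable.
Exception (b): a current Class D Clearance is held; the briefing note was obtained under a confidentiality agreement; the number of pages in the record is 189, below the 192 limit — every condition holds. However, paragraph (k) must be considered: (k) operates against (b): the record's age is 14 years, meeting the 14 years threshold. Exception (b) does not apply.
Exception (c): a current Class C Declaration is held; the briefing note names a confidential informant — every condition holds. But: (l) is triggered — the baseline figure is 750, below the 882 limit. Exception (c) does not apply.
Exception (d) does not apply: the briefing note contains only operational data.
None of the exceptions is available; § 63 applies in full.

Yes — the Novara Water Board must disclose the briefing note.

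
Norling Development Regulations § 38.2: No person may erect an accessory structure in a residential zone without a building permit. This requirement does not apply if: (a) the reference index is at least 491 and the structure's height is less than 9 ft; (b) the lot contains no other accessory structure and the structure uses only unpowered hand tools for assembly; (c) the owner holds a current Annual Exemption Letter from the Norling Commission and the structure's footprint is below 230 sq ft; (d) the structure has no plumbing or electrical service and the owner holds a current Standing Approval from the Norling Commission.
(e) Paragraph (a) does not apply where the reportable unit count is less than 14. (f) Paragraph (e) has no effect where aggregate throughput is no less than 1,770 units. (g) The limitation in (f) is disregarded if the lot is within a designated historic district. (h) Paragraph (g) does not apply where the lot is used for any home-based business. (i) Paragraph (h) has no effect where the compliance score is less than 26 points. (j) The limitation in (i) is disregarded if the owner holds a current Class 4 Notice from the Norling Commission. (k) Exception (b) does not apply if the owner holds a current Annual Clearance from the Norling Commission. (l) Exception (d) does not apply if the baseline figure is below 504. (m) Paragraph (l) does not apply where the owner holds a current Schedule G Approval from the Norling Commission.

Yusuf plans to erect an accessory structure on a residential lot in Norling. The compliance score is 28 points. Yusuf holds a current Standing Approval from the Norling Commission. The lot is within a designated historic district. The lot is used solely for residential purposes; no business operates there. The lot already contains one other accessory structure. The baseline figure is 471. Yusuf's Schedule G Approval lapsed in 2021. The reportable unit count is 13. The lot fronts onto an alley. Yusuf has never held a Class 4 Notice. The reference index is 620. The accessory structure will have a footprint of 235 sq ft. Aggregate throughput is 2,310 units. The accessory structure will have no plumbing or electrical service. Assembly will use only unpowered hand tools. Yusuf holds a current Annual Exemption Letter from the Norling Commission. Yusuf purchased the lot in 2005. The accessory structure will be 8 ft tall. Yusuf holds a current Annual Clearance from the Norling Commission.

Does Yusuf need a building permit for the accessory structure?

Exception (a) is satisfied on its face — the reference index is 620, meeting the 491 threshold; the structure's height is 8 ft, less than the 9 ft limit. But applying paragraphs (e)–(j): (e) is triggered — the reportable unit count is 13, less than the 14 limit. (f) is triggered (aggregate throughput is 2,310 units, meeting the 1,770 units threshold), but is overridden by (g): (g) operates — the lot is in a historic district. (h), which would lift (g), is inapplicable — the lot is solely residential. (a) is therefore removed.
Exception (b) fails — the lot already has another accessory structure.
Exception (c) does not apply: the structure's footprint is 235 sq ft, not below 230 sq ft.
Exception (d)'s conditions are all satisfied: there is no plumbing or electrical service; a current Standing Approval is held. But applying paragraphs (l)–(m): (l) operates against (d): the baseline figure is 471, below the 504 limit. (m), which would lift (l), does not operate here — the Schedule G Approval is not current. So (d) is unavailable.
Every exception is unavailable, so the rule governs.

Yes — Yusuf must obtain a building permit.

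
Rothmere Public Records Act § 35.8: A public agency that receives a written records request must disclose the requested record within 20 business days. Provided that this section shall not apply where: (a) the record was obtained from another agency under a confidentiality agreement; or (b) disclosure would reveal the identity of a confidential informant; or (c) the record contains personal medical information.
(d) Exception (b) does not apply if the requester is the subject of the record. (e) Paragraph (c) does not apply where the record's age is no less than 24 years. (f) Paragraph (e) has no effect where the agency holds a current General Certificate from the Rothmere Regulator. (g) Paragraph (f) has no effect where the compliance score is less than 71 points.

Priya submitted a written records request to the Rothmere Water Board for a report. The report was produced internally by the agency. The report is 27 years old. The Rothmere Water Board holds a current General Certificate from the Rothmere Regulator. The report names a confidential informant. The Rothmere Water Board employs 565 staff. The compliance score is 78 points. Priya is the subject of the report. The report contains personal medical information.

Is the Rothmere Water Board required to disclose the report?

Exception (a) does not apply: the report was produced internally.
All of (b)'s requirements are met (the report names a confidential informant). Turning to paragraph (d): (d) is triggered — Priya is the subject of the report. (b) is therefore removed.
Exception (c)'s conditions are all satisfied: the report contains personal medical information. Under paragraphs (e)–(g): (e) operates (the record's age is 27 years, meeting the 24 years threshold), but is itself disapplied by (f): (f) applies — a current General Certificate is held. (g), which would lift (f), is not engaged — the compliance score is 78 points, not less than 71 points. So (c) applies.

No — exception (c) applies; the Rothmere Water Board is not required to disclose the report.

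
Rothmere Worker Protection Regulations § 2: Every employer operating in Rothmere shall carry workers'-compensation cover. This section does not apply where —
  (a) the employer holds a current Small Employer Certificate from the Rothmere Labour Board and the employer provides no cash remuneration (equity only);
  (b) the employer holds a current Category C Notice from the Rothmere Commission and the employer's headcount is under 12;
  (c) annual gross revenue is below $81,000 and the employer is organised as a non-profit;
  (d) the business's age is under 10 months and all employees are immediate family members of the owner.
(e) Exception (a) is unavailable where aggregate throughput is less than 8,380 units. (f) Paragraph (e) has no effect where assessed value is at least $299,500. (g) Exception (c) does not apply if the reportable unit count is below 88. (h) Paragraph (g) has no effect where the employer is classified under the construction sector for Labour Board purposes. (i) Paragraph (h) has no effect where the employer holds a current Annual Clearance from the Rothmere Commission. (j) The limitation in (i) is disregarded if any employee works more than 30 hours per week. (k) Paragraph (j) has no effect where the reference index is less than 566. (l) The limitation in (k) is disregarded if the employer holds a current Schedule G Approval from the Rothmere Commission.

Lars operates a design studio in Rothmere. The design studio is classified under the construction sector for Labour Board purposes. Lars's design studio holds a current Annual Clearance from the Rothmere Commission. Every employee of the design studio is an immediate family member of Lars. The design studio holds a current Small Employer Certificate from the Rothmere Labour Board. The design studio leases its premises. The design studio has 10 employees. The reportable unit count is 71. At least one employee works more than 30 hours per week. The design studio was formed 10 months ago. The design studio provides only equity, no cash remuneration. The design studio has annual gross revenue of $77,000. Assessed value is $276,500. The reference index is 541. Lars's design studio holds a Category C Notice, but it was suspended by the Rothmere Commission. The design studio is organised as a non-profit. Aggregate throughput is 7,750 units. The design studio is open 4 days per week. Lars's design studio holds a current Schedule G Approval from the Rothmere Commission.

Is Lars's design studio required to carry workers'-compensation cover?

All of (a)'s requirements are met (a current Small Employer Certificate is held; remuneration is equity-only). However, paragraphs (e)–(f) must be considered: (e) operates — aggregate throughput is 7,750 units, less than the 8,380 units limit. (f), which would lift (e), is not triggered — assessed value is $276,500, short of $299,500. So (a) is unavailable.
Exception (b) does not apply: there is no Category C Notice in force.
Exception (c)'s conditions are all satisfied: annual gross revenue is $77,000, below the $81,000 limit; the employer is a non-profit. Under paragraphs (g)–(l): (g) is engaged (the reportable unit count is 71, below the 88 limit), but yields to (h): (h) is triggered — the design studio is classified under the construction sector. (i) would limit (h) — a current Annual Clearance is held — but (j) sets (i) aside: (j) is triggered — at least one employee exceeds 30 hours/week. (k) operates (the reference index is 541, less than the 566 limit), but yields to (l): (l) is triggered — a current Schedule G Approval is held. (c) remains available.
Exception (d) fails — the business's age is 10 months, not under 10 months.

No — exception (c) applies; Lars's design studio is not required to carry workers'-compensation cover.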